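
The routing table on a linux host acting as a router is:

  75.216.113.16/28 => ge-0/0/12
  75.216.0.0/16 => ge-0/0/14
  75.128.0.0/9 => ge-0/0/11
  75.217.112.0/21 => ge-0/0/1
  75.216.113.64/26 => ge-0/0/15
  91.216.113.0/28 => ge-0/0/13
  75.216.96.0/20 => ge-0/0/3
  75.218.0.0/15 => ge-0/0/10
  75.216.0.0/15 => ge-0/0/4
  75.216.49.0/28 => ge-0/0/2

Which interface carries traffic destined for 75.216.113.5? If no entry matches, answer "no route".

Routes whose prefix contains 75.216.113.5:
  75.128.0.0/9 (75.128.0.0 - 75.255.255.255) -> ge-0/0/11
  75.216.0.0/15 (75.216.0.0 - 75.217.255.255) -> ge-0/0/4
  75.216.0.0/16 (75.216.0.0 - 75.216.255.255) -> ge-0/0/14
More-specific entries that do NOT match:
  75.216.113.16/28 (75.216.113.16 - 75.216.113.31) does not contain 75.216.113.5
  91.216.113.0/28 (91.216.113.0 - 91.216.113.15) does not contain 75.216.113.5
  75.216.49.0/28 (75.216.49.0 - 75.216.49.15) does not contain 75.216.113.5
  75.216.113.64/26 (75.216.113.64 - 75.216.113.127) does not contain 75.216.113.5
  75.217.112.0/21 (75.217.112.0 - 75.217.119.255) does not contain 75.216.113.5
  75.216.96.0/20 (75.216.96.0 - 75.216.111.255) does not contain 75.216.113.5
Longest matching prefix is /16 -> interface ge-0/0/14.

ge-0/0/14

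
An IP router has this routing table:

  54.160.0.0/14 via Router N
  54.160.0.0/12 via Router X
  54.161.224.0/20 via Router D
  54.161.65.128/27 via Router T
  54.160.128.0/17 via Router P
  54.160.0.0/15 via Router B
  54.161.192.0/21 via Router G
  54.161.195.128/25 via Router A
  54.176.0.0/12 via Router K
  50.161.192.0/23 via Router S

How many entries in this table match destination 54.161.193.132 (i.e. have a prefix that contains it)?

4

Prefixes containing 54.161.193.132:
  54.160.0.0/12 (54.160.0.0 - 54.175.255.255)
  54.160.0.0/14 (54.160.0.0 - 54.163.255.255)
  54.160.0.0/15 (54.160.0.0 - 54.161.255.255)
  54.161.192.0/21 (54.161.192.0 - 54.161.199.255)
Total matching entries: 4.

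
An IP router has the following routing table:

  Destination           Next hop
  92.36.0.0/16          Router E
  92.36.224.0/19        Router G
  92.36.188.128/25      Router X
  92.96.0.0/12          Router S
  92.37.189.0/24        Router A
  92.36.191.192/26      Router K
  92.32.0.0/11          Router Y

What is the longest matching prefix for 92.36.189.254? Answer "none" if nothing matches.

Entries matching 92.36.189.254:
  92.32.0.0/11 (92.32.0.0 - 92.63.255.255)
  92.36.0.0/16 (92.36.0.0 - 92.36.255.255)
Most specific is 92.36.0.0/16.

92.36.0.0/16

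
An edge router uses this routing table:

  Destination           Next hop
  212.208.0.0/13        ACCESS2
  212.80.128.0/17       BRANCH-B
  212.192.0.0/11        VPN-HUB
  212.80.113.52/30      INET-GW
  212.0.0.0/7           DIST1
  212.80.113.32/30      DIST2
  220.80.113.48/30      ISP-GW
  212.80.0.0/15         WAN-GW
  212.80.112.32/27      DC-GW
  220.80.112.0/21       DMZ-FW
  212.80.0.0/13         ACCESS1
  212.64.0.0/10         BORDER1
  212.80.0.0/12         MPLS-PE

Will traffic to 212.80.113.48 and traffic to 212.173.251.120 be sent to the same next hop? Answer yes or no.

212.80.113.48: longest match 212.80.0.0/15 -> WAN-GW
212.173.251.120: longest match 212.0.0.0/7 -> DIST1

no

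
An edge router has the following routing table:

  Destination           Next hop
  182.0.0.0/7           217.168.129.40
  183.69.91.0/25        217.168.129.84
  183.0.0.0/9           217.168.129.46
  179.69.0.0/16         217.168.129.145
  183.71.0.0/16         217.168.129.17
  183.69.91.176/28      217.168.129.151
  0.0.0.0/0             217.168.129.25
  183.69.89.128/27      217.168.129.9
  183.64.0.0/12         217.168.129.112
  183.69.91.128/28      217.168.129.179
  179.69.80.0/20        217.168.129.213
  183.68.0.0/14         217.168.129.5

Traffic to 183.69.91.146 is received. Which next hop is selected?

Routes whose prefix contains 183.69.91.146:
  0.0.0.0/0 (default, matches everything) -> 217.168.129.25
  182.0.0.0/7 (182.0.0.0 - 183.255.255.255) -> 217.168.129.40
  183.0.0.0/9 (183.0.0.0 - 183.127.255.255) -> 217.168.129.46
  183.64.0.0/12 (183.64.0.0 - 183.79.255.255) -> 217.168.129.112
  183.68.0.0/14 (183.68.0.0 - 183.71.255.255) -> 217.168.129.5
More-specific entries that do NOT match:
  183.69.91.176/28 (183.69.91.176 - 183.69.91.191) does not contain 183.69.91.146
  183.69.91.128/28 (183.69.91.128 - 183.69.91.143) does not contain 183.69.91.146
  183.69.89.128/27 (183.69.89.128 - 183.69.89.159) does not contain 183.69.91.146
  183.69.91.0/25 (183.69.91.0 - 183.69.91.127) does not contain 183.69.91.146
  179.69.80.0/20 (179.69.80.0 - 179.69.95.255) does not contain 183.69.91.146
  179.69.0.0/16 (179.69.0.0 - 179.69.255.255) does not contain 183.69.91.146
  183.71.0.0/16 (183.71.0.0 - 183.71.255.255) does not contain 183.69.91.146
Longest matching prefix is /14 -> next hop 217.168.129.5.

217.168.129.5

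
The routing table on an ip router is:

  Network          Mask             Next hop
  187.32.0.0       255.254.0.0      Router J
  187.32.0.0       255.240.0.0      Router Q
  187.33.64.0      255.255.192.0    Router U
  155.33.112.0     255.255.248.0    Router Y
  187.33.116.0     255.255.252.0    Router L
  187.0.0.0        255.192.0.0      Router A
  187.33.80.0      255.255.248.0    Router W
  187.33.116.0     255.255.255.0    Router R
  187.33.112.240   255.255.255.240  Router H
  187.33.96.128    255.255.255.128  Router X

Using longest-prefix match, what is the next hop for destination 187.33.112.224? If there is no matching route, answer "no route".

Router U

Routes whose prefix contains 187.33.112.224:
  187.0.0.0/10 (187.0.0.0 - 187.63.255.255) -> Router A
  187.32.0.0/12 (187.32.0.0 - 187.47.255.255) -> Router Q
  187.32.0.0/15 (187.32.0.0 - 187.33.255.255) -> Router J
  187.33.64.0/18 (187.33.64.0 - 187.33.127.255) -> Router U
More-specific entries that do NOT match:
  187.33.112.240/28 (187.33.112.240 - 187.33.112.255) does not contain 187.33.112.224
  187.33.96.128/25 (187.33.96.128 - 187.33.96.255) does not contain 187.33.112.224
  187.33.116.0/24 (187.33.116.0 - 187.33.116.255) does not contain 187.33.112.224
  187.33.116.0/22 (187.33.116.0 - 187.33.119.255) does not contain 187.33.112.224
  155.33.112.0/21 (155.33.112.0 - 155.33.119.255) does not contain 187.33.112.224
  187.33.80.0/21 (187.33.80.0 - 187.33.87.255) does not contain 187.33.112.224
Longest matching prefix is /18 -> next hop Router U.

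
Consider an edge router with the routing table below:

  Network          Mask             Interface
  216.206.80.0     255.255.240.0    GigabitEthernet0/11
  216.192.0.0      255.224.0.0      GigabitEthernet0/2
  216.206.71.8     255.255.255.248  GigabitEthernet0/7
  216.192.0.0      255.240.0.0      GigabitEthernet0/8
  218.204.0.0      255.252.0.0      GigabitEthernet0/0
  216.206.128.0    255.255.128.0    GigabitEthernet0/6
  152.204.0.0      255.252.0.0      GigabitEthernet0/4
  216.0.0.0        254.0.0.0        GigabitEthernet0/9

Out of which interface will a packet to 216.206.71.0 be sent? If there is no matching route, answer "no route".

Routes whose prefix contains 216.206.71.0:
  216.0.0.0/7 (216.0.0.0 - 217.255.255.255) -> GigabitEthernet0/9
  216.192.0.0/11 (216.192.0.0 - 216.223.255.255) -> GigabitEthernet0/2
  216.192.0.0/12 (216.192.0.0 - 216.207.255.255) -> GigabitEthernet0/8
More-specific entries that do NOT match:
  216.206.71.8/29 (216.206.71.8 - 216.206.71.15) does not contain 216.206.71.0
  216.206.80.0/20 (216.206.80.0 - 216.206.95.255) does not contain 216.206.71.0
  216.206.128.0/17 (216.206.128.0 - 216.206.255.255) does not contain 216.206.71.0
  218.204.0.0/14 (218.204.0.0 - 218.207.255.255) does not contain 216.206.71.0
  152.204.0.0/14 (152.204.0.0 - 152.207.255.255) does not contain 216.206.71.0
Longest matching prefix is /12 -> interface GigabitEthernet0/8.

GigabitEthernet0/8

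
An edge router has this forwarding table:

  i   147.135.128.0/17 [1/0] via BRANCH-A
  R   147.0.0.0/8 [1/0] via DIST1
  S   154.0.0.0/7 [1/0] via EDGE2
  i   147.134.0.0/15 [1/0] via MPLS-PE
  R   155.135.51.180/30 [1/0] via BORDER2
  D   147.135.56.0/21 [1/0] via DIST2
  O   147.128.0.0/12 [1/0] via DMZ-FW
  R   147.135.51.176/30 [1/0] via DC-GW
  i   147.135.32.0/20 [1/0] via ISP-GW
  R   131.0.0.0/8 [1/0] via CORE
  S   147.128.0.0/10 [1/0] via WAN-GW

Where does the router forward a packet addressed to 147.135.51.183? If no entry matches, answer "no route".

Routes whose prefix contains 147.135.51.183:
  147.0.0.0/8 (147.0.0.0 - 147.255.255.255) -> DIST1
  147.128.0.0/10 (147.128.0.0 - 147.191.255.255) -> WAN-GW
  147.128.0.0/12 (147.128.0.0 - 147.143.255.255) -> DMZ-FW
  147.134.0.0/15 (147.134.0.0 - 147.135.255.255) -> MPLS-PE
More-specific entries that do NOT match:
  155.135.51.180/30 (155.135.51.180 - 155.135.51.183) does not contain 147.135.51.183
  147.135.51.176/30 (147.135.51.176 - 147.135.51.179) does not contain 147.135.51.183
  147.135.56.0/21 (147.135.56.0 - 147.135.63.255) does not contain 147.135.51.183
  147.135.32.0/20 (147.135.32.0 - 147.135.47.255) does not contain 147.135.51.183
  147.135.128.0/17 (147.135.128.0 - 147.135.255.255) does not contain 147.135.51.183
Longest matching prefix is /15 -> next hop MPLS-PE.

MPLS-PE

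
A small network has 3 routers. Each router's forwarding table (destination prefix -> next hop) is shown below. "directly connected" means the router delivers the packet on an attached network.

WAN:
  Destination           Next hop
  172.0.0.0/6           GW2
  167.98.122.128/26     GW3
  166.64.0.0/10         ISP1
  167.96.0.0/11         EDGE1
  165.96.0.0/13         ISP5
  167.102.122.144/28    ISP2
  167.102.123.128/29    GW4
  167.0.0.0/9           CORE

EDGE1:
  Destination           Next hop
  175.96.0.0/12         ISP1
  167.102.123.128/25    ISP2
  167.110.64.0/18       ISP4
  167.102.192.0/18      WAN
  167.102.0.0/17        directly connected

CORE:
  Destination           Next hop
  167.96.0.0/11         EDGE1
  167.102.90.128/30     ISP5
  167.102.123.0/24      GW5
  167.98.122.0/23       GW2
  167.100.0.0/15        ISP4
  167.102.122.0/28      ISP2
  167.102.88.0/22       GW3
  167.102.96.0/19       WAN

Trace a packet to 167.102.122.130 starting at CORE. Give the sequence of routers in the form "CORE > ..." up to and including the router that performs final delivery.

At CORE: longest match for 167.102.122.130 is 167.102.96.0/19 -> WAN
At WAN: longest match for 167.102.122.130 is 167.96.0.0/11 -> EDGE1
At EDGE1: longest match for 167.102.122.130 is 167.102.0.0/17 -> directly connected

CORE > WAN > EDGE1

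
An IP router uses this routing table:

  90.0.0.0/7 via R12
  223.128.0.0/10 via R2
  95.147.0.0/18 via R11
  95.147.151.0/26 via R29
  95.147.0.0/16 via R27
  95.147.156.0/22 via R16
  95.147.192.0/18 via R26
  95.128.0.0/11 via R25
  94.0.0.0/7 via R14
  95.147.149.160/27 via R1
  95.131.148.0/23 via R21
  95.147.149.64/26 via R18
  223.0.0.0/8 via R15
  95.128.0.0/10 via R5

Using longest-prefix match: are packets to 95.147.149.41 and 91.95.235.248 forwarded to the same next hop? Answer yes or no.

no

95.147.149.41: longest match 95.147.0.0/16 -> R27
91.95.235.248: longest match 90.0.0.0/7 -> R12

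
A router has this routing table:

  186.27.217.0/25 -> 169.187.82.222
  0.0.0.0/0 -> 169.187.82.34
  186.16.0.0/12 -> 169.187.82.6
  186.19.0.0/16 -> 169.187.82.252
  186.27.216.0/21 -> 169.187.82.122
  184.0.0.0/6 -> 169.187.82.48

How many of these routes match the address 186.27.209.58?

3

Prefixes containing 186.27.209.58:
  0.0.0.0/0 (default, matches everything)
  184.0.0.0/6 (184.0.0.0 - 187.255.255.255)
  186.16.0.0/12 (186.16.0.0 - 186.31.255.255)
Total matching entries: 3.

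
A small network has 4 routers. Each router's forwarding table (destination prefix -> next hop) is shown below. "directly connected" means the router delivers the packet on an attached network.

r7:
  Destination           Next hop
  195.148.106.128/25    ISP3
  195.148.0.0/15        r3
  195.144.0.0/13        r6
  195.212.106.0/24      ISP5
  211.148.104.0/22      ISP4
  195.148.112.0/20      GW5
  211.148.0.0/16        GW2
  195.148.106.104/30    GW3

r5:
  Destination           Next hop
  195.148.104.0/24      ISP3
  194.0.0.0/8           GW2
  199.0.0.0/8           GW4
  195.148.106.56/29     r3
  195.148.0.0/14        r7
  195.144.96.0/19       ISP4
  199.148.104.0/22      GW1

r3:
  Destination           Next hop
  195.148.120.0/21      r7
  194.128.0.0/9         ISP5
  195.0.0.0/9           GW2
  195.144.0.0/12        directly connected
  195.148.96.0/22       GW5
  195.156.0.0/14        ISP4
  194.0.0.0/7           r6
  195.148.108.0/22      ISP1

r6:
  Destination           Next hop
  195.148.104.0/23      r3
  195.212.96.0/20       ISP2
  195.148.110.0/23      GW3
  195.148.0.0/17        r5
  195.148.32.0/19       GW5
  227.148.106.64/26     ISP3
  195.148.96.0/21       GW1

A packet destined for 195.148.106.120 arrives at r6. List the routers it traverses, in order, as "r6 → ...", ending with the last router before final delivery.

At r6: longest match for 195.148.106.120 is 195.148.0.0/17 -> r5
At r5: longest match for 195.148.106.120 is 195.148.0.0/14 -> r7
At r7: longest match for 195.148.106.120 is 195.148.0.0/15 -> r3
At r3: longest match for 195.148.106.120 is 195.144.0.0/12 -> directly connected

r6 → r5 → r7 → r3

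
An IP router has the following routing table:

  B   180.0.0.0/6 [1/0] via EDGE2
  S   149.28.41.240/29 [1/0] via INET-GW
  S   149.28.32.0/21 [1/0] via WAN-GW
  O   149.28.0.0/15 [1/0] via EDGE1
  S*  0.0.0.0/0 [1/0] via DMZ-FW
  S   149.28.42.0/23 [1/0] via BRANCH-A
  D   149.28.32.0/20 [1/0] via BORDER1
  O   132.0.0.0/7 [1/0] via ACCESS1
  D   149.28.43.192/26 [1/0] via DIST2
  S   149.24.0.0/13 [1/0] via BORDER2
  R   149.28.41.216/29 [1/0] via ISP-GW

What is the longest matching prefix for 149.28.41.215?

149.28.32.0/20

Entries matching 149.28.41.215:
  0.0.0.0/0 (default, matches everything)
  149.24.0.0/13 (149.24.0.0 - 149.31.255.255)
  149.28.0.0/15 (149.28.0.0 - 149.29.255.255)
  149.28.32.0/20 (149.28.32.0 - 149.28.47.255)
Most specific is 149.28.32.0/20.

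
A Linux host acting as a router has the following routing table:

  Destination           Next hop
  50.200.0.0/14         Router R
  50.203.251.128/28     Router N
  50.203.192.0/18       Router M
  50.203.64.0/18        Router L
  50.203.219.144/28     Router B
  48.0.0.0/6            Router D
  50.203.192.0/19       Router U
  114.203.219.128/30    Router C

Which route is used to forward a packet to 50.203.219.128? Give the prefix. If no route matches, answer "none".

Entries matching 50.203.219.128:
  48.0.0.0/6 (48.0.0.0 - 51.255.255.255)
  50.200.0.0/14 (50.200.0.0 - 50.203.255.255)
  50.203.192.0/18 (50.203.192.0 - 50.203.255.255)
  50.203.192.0/19 (50.203.192.0 - 50.203.223.255)
Most specific is 50.203.192.0/19.

50.203.192.0/19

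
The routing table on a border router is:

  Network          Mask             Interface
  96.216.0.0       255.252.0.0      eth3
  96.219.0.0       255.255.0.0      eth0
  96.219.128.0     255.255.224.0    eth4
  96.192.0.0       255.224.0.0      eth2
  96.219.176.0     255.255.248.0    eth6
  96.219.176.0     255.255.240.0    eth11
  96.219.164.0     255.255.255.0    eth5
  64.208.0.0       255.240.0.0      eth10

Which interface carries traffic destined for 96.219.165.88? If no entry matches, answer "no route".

Routes whose prefix contains 96.219.165.88:
  96.192.0.0/11 (96.192.0.0 - 96.223.255.255) -> eth2
  96.216.0.0/14 (96.216.0.0 - 96.219.255.255) -> eth3
  96.219.0.0/16 (96.219.0.0 - 96.219.255.255) -> eth0
More-specific entries that do NOT match:
  96.219.164.0/24 (96.219.164.0 - 96.219.164.255) does not contain 96.219.165.88
  96.219.176.0/21 (96.219.176.0 - 96.219.183.255) does not contain 96.219.165.88
  96.219.176.0/20 (96.219.176.0 - 96.219.191.255) does not contain 96.219.165.88
  96.219.128.0/19 (96.219.128.0 - 96.219.159.255) does not contain 96.219.165.88
Longest matching prefix is /16 -> interface eth0.

eth0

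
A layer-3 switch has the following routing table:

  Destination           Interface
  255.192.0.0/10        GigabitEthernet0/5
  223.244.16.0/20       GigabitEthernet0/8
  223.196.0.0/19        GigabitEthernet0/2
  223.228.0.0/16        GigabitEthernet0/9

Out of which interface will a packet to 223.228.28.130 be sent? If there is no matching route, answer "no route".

Routes whose prefix contains 223.228.28.130:
  223.228.0.0/16 (223.228.0.0 - 223.228.255.255) -> GigabitEthernet0/9
More-specific entries that do NOT match:
  223.244.16.0/20 (223.244.16.0 - 223.244.31.255) does not contain 223.228.28.130
  223.196.0.0/19 (223.196.0.0 - 223.196.31.255) does not contain 223.228.28.130
Longest matching prefix is /16 -> interface GigabitEthernet0/9.

GigabitEthernet0/9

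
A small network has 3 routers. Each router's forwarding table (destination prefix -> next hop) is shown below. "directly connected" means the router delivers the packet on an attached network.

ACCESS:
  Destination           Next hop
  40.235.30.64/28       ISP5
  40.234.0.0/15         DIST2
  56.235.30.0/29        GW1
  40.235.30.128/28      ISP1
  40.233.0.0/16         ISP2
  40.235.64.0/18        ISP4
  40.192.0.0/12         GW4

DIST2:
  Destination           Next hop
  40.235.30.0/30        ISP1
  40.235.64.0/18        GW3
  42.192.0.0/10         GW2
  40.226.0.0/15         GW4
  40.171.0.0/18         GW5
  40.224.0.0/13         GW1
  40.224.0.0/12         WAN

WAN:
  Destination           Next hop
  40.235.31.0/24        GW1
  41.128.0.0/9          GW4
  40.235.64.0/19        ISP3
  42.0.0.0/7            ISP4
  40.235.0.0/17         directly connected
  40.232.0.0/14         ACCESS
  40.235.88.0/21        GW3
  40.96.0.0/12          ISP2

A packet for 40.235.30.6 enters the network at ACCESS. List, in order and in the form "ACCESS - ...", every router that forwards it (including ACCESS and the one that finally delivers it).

ACCESS - DIST2 - WAN

At ACCESS: longest match for 40.235.30.6 is 40.234.0.0/15 -> DIST2
At DIST2: longest match for 40.235.30.6 is 40.224.0.0/12 -> WAN
At WAN: longest match for 40.235.30.6 is 40.235.0.0/17 -> directly connected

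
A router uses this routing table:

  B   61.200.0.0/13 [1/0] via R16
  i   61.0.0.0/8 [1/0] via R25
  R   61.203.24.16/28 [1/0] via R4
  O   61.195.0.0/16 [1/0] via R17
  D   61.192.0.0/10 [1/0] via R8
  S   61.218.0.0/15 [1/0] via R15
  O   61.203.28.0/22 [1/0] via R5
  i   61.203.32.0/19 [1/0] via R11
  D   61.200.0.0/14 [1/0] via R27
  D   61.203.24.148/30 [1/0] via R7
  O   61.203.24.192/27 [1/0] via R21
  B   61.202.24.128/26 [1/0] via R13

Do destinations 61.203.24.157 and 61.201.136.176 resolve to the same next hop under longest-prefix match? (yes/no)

yes

61.203.24.157: longest match 61.200.0.0/14 -> R27
61.201.136.176: longest match 61.200.0.0/14 -> R27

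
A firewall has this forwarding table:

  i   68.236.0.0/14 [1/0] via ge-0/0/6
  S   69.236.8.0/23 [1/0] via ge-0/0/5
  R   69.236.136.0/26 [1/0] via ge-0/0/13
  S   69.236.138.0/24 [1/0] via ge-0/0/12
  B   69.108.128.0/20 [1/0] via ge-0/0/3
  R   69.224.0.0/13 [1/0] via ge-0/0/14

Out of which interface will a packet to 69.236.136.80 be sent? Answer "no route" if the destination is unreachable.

No entry's prefix contains 69.236.136.80; there is no default route.

no route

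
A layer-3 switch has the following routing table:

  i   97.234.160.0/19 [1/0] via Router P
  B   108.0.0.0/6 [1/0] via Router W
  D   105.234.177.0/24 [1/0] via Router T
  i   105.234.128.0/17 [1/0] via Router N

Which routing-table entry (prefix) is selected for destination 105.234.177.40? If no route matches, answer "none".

105.234.177.0/24

Entries matching 105.234.177.40:
  105.234.128.0/17 (105.234.128.0 - 105.234.255.255)
  105.234.177.0/24 (105.234.177.0 - 105.234.177.255)
Most specific is 105.234.177.0/24.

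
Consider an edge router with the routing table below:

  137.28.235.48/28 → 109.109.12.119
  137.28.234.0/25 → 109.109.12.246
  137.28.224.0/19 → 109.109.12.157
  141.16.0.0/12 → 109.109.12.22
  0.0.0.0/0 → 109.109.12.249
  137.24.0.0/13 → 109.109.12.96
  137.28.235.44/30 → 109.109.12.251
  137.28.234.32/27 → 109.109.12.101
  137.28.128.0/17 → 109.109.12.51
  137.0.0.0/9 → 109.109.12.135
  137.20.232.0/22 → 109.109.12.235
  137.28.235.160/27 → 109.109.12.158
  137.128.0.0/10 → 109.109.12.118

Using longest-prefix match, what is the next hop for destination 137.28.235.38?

Routes whose prefix contains 137.28.235.38:
  0.0.0.0/0 (default, matches everything) -> 109.109.12.249
  137.0.0.0/9 (137.0.0.0 - 137.127.255.255) -> 109.109.12.135
  137.24.0.0/13 (137.24.0.0 - 137.31.255.255) -> 109.109.12.96
  137.28.128.0/17 (137.28.128.0 - 137.28.255.255) -> 109.109.12.51
  137.28.224.0/19 (137.28.224.0 - 137.28.255.255) -> 109.109.12.157
More-specific entries that do NOT match:
  137.28.235.44/30 (137.28.235.44 - 137.28.235.47) does not contain 137.28.235.38
  137.28.235.48/28 (137.28.235.48 - 137.28.235.63) does not contain 137.28.235.38
  137.28.234.32/27 (137.28.234.32 - 137.28.234.63) does not contain 137.28.235.38
  137.28.235.160/27 (137.28.235.160 - 137.28.235.191) does not contain 137.28.235.38
  137.28.234.0/25 (137.28.234.0 - 137.28.234.127) does not contain 137.28.235.38
  137.20.232.0/22 (137.20.232.0 - 137.20.235.255) does not contain 137.28.235.38
Longest matching prefix is /19 -> next hop 109.109.12.157.

109.109.12.157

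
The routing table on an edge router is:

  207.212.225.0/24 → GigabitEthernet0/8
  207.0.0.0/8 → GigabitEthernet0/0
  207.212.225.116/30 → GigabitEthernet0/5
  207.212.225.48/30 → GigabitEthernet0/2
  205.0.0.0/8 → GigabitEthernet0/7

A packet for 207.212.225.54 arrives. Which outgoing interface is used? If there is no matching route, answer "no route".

Routes whose prefix contains 207.212.225.54:
  207.0.0.0/8 (207.0.0.0 - 207.255.255.255) -> GigabitEthernet0/0
  207.212.225.0/24 (207.212.225.0 - 207.212.225.255) -> GigabitEthernet0/8
More-specific entries that do NOT match:
  207.212.225.116/30 (207.212.225.116 - 207.212.225.119) does not contain 207.212.225.54
  207.212.225.48/30 (207.212.225.48 - 207.212.225.51) does not contain 207.212.225.54
Longest matching prefix is /24 -> interface GigabitEthernet0/8.

GigabitEthernet0/8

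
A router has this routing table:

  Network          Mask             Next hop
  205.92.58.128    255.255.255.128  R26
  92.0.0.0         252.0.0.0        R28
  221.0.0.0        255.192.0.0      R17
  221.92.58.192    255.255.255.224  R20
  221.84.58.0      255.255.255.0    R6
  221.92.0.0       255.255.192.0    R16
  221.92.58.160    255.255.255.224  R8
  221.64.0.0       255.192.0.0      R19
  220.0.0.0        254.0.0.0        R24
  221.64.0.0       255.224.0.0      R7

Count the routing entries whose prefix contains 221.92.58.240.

Prefixes containing 221.92.58.240:
  220.0.0.0/7 (220.0.0.0 - 221.255.255.255)
  221.64.0.0/10 (221.64.0.0 - 221.127.255.255)
  221.64.0.0/11 (221.64.0.0 - 221.95.255.255)
  221.92.0.0/18 (221.92.0.0 - 221.92.63.255)
Total matching entries: 4.

4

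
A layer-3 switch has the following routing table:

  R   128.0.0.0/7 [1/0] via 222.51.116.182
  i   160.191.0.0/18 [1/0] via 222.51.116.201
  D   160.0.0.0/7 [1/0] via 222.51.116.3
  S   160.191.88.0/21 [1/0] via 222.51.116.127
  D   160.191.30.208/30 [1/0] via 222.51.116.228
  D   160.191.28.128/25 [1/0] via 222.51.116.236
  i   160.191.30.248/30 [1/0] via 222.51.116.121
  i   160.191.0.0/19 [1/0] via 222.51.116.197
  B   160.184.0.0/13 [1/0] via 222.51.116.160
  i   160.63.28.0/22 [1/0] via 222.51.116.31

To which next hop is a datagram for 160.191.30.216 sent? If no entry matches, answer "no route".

Routes whose prefix contains 160.191.30.216:
  160.0.0.0/7 (160.0.0.0 - 161.255.255.255) -> 222.51.116.3
  160.184.0.0/13 (160.184.0.0 - 160.191.255.255) -> 222.51.116.160
  160.191.0.0/18 (160.191.0.0 - 160.191.63.255) -> 222.51.116.201
  160.191.0.0/19 (160.191.0.0 - 160.191.31.255) -> 222.51.116.197
More-specific entries that do NOT match:
  160.191.30.208/30 (160.191.30.208 - 160.191.30.211) does not contain 160.191.30.216
  160.191.30.248/30 (160.191.30.248 - 160.191.30.251) does not contain 160.191.30.216
  160.191.28.128/25 (160.191.28.128 - 160.191.28.255) does not contain 160.191.30.216
  160.63.28.0/22 (160.63.28.0 - 160.63.31.255) does not contain 160.191.30.216
  160.191.88.0/21 (160.191.88.0 - 160.191.95.255) does not contain 160.191.30.216
Longest matching prefix is /19 -> next hop 222.51.116.197.

222.51.116.197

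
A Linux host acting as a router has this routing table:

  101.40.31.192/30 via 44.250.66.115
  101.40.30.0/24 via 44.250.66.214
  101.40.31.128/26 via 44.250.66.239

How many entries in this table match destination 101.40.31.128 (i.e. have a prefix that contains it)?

Prefixes containing 101.40.31.128:
  101.40.31.128/26 (101.40.31.128 - 101.40.31.191)
Total matching entries: 1.

1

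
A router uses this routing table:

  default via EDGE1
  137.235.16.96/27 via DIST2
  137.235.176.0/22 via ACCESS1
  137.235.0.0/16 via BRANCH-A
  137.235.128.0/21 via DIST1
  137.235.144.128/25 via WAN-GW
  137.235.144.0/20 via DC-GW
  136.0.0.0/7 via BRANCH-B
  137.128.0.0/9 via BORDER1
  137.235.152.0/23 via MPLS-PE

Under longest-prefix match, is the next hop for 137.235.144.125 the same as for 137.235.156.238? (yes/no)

137.235.144.125: longest match 137.235.144.0/20 -> DC-GW
137.235.156.238: longest match 137.235.144.0/20 -> DC-GW

yes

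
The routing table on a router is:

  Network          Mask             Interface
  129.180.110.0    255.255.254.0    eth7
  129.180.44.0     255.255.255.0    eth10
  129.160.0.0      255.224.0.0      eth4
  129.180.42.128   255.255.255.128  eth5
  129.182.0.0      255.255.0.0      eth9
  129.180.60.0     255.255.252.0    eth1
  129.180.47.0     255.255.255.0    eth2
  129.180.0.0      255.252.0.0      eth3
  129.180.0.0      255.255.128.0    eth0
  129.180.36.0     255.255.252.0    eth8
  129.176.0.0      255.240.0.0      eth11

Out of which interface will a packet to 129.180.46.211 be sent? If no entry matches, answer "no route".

Routes whose prefix contains 129.180.46.211:
  129.160.0.0/11 (129.160.0.0 - 129.191.255.255) -> eth4
  129.176.0.0/12 (129.176.0.0 - 129.191.255.255) -> eth11
  129.180.0.0/14 (129.180.0.0 - 129.183.255.255) -> eth3
  129.180.0.0/17 (129.180.0.0 - 129.180.127.255) -> eth0
More-specific entries that do NOT match:
  129.180.42.128/25 (129.180.42.128 - 129.180.42.255) does not contain 129.180.46.211
  129.180.44.0/24 (129.180.44.0 - 129.180.44.255) does not contain 129.180.46.211
  129.180.47.0/24 (129.180.47.0 - 129.180.47.255) does not contain 129.180.46.211
  129.180.110.0/23 (129.180.110.0 - 129.180.111.255) does not contain 129.180.46.211
  129.180.60.0/22 (129.180.60.0 - 129.180.63.255) does not contain 129.180.46.211
  129.180.36.0/22 (129.180.36.0 - 129.180.39.255) does not contain 129.180.46.211
Longest matching prefix is /17 -> interface eth0.

eth0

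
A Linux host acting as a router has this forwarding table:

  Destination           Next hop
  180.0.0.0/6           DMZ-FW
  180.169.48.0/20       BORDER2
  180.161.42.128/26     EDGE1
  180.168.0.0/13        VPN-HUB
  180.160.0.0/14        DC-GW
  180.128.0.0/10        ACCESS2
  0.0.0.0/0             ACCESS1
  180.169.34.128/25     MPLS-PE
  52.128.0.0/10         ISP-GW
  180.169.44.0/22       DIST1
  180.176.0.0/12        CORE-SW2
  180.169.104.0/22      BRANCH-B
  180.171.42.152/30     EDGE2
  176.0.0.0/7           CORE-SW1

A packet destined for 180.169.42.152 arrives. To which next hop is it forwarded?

Routes whose prefix contains 180.169.42.152:
  0.0.0.0/0 (default, matches everything) -> ACCESS1
  180.0.0.0/6 (180.0.0.0 - 183.255.255.255) -> DMZ-FW
  180.128.0.0/10 (180.128.0.0 - 180.191.255.255) -> ACCESS2
  180.168.0.0/13 (180.168.0.0 - 180.175.255.255) -> VPN-HUB
More-specific entries that do NOT match:
  180.171.42.152/30 (180.171.42.152 - 180.171.42.155) does not contain 180.169.42.152
  180.161.42.128/26 (180.161.42.128 - 180.161.42.191) does not contain 180.169.42.152
  180.169.34.128/25 (180.169.34.128 - 180.169.34.255) does not contain 180.169.42.152
  180.169.44.0/22 (180.169.44.0 - 180.169.47.255) does not contain 180.169.42.152
  180.169.104.0/22 (180.169.104.0 - 180.169.107.255) does not contain 180.169.42.152
  180.169.48.0/20 (180.169.48.0 - 180.169.63.255) does not contain 180.169.42.152
  180.160.0.0/14 (180.160.0.0 - 180.163.255.255) does not contain 180.169.42.152
Longest matching prefix is /13 -> next hop VPN-HUB.

VPN-HUB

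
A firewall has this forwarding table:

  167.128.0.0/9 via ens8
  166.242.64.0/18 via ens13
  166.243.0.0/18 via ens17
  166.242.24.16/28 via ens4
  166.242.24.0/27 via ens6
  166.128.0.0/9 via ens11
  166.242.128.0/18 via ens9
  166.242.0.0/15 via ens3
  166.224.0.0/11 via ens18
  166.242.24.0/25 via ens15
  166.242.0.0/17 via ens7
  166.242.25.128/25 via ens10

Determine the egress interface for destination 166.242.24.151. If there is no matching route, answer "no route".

Routes whose prefix contains 166.242.24.151:
  166.128.0.0/9 (166.128.0.0 - 166.255.255.255) -> ens11
  166.224.0.0/11 (166.224.0.0 - 166.255.255.255) -> ens18
  166.242.0.0/15 (166.242.0.0 - 166.243.255.255) -> ens3
  166.242.0.0/17 (166.242.0.0 - 166.242.127.255) -> ens7
More-specific entries that do NOT match:
  166.242.24.16/28 (166.242.24.16 - 166.242.24.31) does not contain 166.242.24.151
  166.242.24.0/27 (166.242.24.0 - 166.242.24.31) does not contain 166.242.24.151
  166.242.24.0/25 (166.242.24.0 - 166.242.24.127) does not contain 166.242.24.151
  166.242.25.128/25 (166.242.25.128 - 166.242.25.255) does not contain 166.242.24.151
  166.242.64.0/18 (166.242.64.0 - 166.242.127.255) does not contain 166.242.24.151
  166.243.0.0/18 (166.243.0.0 - 166.243.63.255) does not contain 166.242.24.151
  166.242.128.0/18 (166.242.128.0 - 166.242.191.255) does not contain 166.242.24.151
Longest matching prefix is /17 -> interface ens7.

ens7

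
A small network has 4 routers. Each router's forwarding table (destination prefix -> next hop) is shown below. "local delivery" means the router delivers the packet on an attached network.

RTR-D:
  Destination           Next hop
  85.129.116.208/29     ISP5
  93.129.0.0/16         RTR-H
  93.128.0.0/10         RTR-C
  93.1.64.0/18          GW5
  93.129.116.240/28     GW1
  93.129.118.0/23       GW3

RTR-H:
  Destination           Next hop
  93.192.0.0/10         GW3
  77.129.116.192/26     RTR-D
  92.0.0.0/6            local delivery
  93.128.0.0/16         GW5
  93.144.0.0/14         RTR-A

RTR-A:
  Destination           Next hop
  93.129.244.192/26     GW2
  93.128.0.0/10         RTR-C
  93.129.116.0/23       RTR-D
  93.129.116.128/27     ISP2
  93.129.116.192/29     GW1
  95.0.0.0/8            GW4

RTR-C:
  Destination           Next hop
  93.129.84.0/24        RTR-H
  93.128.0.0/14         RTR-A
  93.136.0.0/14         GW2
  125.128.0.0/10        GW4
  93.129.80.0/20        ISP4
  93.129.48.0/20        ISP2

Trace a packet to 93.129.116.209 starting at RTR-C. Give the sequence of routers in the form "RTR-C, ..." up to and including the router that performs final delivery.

At RTR-C: longest match for 93.129.116.209 is 93.128.0.0/14 -> RTR-A
At RTR-A: longest match for 93.129.116.209 is 93.129.116.0/23 -> RTR-D
At RTR-D: longest match for 93.129.116.209 is 93.129.0.0/16 -> RTR-H
At RTR-H: longest match for 93.129.116.209 is 92.0.0.0/6 -> local delivery

RTR-C, RTR-A, RTR-D, RTR-H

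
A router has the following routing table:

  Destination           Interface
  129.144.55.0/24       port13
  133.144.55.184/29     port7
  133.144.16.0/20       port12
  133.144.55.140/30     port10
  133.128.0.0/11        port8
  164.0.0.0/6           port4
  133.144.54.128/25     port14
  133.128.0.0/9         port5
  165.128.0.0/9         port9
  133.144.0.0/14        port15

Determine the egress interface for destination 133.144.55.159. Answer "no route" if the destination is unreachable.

Routes whose prefix contains 133.144.55.159:
  133.128.0.0/9 (133.128.0.0 - 133.255.255.255) -> port5
  133.128.0.0/11 (133.128.0.0 - 133.159.255.255) -> port8
  133.144.0.0/14 (133.144.0.0 - 133.147.255.255) -> port15
More-specific entries that do NOT match:
  133.144.55.140/30 (133.144.55.140 - 133.144.55.143) does not contain 133.144.55.159
  133.144.55.184/29 (133.144.55.184 - 133.144.55.191) does not contain 133.144.55.159
  133.144.54.128/25 (133.144.54.128 - 133.144.54.255) does not contain 133.144.55.159
  129.144.55.0/24 (129.144.55.0 - 129.144.55.255) does not contain 133.144.55.159
  133.144.16.0/20 (133.144.16.0 - 133.144.31.255) does not contain 133.144.55.159
Longest matching prefix is /14 -> interface port15.

port15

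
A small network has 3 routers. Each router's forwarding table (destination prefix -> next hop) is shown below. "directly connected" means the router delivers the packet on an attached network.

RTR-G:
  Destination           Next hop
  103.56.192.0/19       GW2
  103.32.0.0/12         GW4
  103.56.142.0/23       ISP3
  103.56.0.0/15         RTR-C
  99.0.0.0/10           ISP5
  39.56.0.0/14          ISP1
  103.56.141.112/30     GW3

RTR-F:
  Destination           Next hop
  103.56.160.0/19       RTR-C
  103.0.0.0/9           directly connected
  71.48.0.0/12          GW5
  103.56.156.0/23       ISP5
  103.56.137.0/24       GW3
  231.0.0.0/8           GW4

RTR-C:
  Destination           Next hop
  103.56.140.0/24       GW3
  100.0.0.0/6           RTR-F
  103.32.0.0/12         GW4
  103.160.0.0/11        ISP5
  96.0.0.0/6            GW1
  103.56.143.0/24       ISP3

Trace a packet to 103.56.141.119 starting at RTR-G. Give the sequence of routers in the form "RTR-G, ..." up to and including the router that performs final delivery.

At RTR-G: longest match for 103.56.141.119 is 103.56.0.0/15 -> RTR-C
At RTR-C: longest match for 103.56.141.119 is 100.0.0.0/6 -> RTR-F
At RTR-F: longest match for 103.56.141.119 is 103.0.0.0/9 -> directly connected

RTR-G, RTR-C, RTR-F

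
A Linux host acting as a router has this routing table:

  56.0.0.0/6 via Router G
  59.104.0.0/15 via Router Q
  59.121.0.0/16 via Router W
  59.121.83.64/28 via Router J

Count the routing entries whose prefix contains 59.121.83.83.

Prefixes containing 59.121.83.83:
  56.0.0.0/6 (56.0.0.0 - 59.255.255.255)
  59.121.0.0/16 (59.121.0.0 - 59.121.255.255)
Total matching entries: 2.

2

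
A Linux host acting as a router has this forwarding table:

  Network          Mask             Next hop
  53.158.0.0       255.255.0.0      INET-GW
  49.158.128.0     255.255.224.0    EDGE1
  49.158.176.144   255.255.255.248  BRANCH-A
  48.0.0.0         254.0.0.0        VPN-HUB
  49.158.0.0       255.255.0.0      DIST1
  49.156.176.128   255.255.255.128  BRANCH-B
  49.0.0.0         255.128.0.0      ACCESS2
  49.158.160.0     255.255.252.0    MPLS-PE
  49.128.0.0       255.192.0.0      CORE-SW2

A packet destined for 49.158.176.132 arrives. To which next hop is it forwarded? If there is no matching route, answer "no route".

Routes whose prefix contains 49.158.176.132:
  48.0.0.0/7 (48.0.0.0 - 49.255.255.255) -> VPN-HUB
  49.128.0.0/10 (49.128.0.0 - 49.191.255.255) -> CORE-SW2
  49.158.0.0/16 (49.158.0.0 - 49.158.255.255) -> DIST1
More-specific entries that do NOT match:
  49.158.176.144/29 (49.158.176.144 - 49.158.176.151) does not contain 49.158.176.132
  49.156.176.128/25 (49.156.176.128 - 49.156.176.255) does not contain 49.158.176.132
  49.158.160.0/22 (49.158.160.0 - 49.158.163.255) does not contain 49.158.176.132
  49.158.128.0/19 (49.158.128.0 - 49.158.159.255) does not contain 49.158.176.132
Longest matching prefix is /16 -> next hop DIST1.

DIST1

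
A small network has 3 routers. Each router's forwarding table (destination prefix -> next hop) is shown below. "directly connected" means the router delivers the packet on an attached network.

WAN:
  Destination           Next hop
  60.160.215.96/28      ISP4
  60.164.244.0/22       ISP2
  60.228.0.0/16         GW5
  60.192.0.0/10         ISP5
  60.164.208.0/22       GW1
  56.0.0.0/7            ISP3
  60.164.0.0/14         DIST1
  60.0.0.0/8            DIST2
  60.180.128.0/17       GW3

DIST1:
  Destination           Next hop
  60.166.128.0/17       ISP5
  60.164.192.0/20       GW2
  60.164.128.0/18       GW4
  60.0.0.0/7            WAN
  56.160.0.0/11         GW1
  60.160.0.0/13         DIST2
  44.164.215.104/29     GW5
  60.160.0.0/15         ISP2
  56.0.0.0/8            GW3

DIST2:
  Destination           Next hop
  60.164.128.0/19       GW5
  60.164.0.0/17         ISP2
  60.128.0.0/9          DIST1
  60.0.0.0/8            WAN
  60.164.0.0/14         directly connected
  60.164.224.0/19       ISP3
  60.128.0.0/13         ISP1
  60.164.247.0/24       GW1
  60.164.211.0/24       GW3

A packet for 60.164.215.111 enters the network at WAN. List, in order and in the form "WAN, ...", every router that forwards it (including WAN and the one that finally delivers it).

At WAN: longest match for 60.164.215.111 is 60.164.0.0/14 -> DIST1
At DIST1: longest match for 60.164.215.111 is 60.160.0.0/13 -> DIST2
At DIST2: longest match for 60.164.215.111 is 60.164.0.0/14 -> directly connected

WAN, DIST1, DIST2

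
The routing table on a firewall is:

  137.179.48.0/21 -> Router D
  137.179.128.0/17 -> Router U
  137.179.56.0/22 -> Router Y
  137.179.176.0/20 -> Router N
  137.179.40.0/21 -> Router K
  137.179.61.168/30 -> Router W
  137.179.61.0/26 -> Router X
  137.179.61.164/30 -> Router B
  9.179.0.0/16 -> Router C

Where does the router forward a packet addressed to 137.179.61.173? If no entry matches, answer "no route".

no route

No entry's prefix contains 137.179.61.173; there is no default route.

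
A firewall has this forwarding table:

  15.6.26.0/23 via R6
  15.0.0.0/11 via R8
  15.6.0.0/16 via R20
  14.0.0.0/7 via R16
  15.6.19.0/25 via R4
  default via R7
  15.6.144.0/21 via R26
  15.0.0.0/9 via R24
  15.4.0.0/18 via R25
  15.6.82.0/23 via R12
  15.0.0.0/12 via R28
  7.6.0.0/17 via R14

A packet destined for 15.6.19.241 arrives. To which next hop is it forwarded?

Routes whose prefix contains 15.6.19.241:
  0.0.0.0/0 (default, matches everything) -> R7
  14.0.0.0/7 (14.0.0.0 - 15.255.255.255) -> R16
  15.0.0.0/9 (15.0.0.0 - 15.127.255.255) -> R24
  15.0.0.0/11 (15.0.0.0 - 15.31.255.255) -> R8
  15.0.0.0/12 (15.0.0.0 - 15.15.255.255) -> R28
  15.6.0.0/16 (15.6.0.0 - 15.6.255.255) -> R20
More-specific entries that do NOT match:
  15.6.19.0/25 (15.6.19.0 - 15.6.19.127) does not contain 15.6.19.241
  15.6.26.0/23 (15.6.26.0 - 15.6.27.255) does not contain 15.6.19.241
  15.6.82.0/23 (15.6.82.0 - 15.6.83.255) does not contain 15.6.19.241
  15.6.144.0/21 (15.6.144.0 - 15.6.151.255) does not contain 15.6.19.241
  15.4.0.0/18 (15.4.0.0 - 15.4.63.255) does not contain 15.6.19.241
  7.6.0.0/17 (7.6.0.0 - 7.6.127.255) does not contain 15.6.19.241
Longest matching prefix is /16 -> next hop R20.

R20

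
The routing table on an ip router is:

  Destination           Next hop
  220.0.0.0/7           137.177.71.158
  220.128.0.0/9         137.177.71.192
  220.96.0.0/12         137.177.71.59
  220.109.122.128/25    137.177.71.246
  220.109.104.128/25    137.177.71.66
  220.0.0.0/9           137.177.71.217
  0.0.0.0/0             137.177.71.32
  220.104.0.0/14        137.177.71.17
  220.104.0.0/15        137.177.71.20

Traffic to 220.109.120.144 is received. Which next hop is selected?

137.177.71.59

Routes whose prefix contains 220.109.120.144:
  0.0.0.0/0 (default, matches everything) -> 137.177.71.32
  220.0.0.0/7 (220.0.0.0 - 221.255.255.255) -> 137.177.71.158
  220.0.0.0/9 (220.0.0.0 - 220.127.255.255) -> 137.177.71.217
  220.96.0.0/12 (220.96.0.0 - 220.111.255.255) -> 137.177.71.59
More-specific entries that do NOT match:
  220.109.122.128/25 (220.109.122.128 - 220.109.122.255) does not contain 220.109.120.144
  220.109.104.128/25 (220.109.104.128 - 220.109.104.255) does not contain 220.109.120.144
  220.104.0.0/15 (220.104.0.0 - 220.105.255.255) does not contain 220.109.120.144
  220.104.0.0/14 (220.104.0.0 - 220.107.255.255) does not contain 220.109.120.144
Longest matching prefix is /12 -> next hop 137.177.71.59.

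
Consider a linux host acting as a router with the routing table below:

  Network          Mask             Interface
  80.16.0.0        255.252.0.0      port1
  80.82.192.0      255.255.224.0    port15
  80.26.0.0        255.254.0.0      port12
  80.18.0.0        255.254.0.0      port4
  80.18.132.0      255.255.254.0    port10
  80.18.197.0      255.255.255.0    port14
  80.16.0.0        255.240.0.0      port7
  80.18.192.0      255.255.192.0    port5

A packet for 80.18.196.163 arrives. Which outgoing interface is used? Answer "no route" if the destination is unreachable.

port5

Routes whose prefix contains 80.18.196.163:
  80.16.0.0/12 (80.16.0.0 - 80.31.255.255) -> port7
  80.16.0.0/14 (80.16.0.0 - 80.19.255.255) -> port1
  80.18.0.0/15 (80.18.0.0 - 80.19.255.255) -> port4
  80.18.192.0/18 (80.18.192.0 - 80.18.255.255) -> port5
More-specific entries that do NOT match:
  80.18.197.0/24 (80.18.197.0 - 80.18.197.255) does not contain 80.18.196.163
  80.18.132.0/23 (80.18.132.0 - 80.18.133.255) does not contain 80.18.196.163
  80.82.192.0/19 (80.82.192.0 - 80.82.223.255) does not contain 80.18.196.163
Longest matching prefix is /18 -> interface port5.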